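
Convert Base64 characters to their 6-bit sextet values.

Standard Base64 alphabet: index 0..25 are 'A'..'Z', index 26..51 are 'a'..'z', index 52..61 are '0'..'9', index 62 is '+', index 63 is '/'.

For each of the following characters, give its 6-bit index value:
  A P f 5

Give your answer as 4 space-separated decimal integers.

Answer: 0 15 31 57

Derivation:
'A': A..Z range, ord('A') − ord('A') = 0
'P': A..Z range, ord('P') − ord('A') = 15
'f': a..z range, 26 + ord('f') − ord('a') = 31
'5': 0..9 range, 52 + ord('5') − ord('0') = 57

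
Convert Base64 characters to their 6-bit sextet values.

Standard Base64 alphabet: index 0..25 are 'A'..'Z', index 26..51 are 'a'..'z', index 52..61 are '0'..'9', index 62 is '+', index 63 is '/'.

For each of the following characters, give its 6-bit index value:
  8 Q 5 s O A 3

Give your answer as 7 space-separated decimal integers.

'8': 0..9 range, 52 + ord('8') − ord('0') = 60
'Q': A..Z range, ord('Q') − ord('A') = 16
'5': 0..9 range, 52 + ord('5') − ord('0') = 57
's': a..z range, 26 + ord('s') − ord('a') = 44
'O': A..Z range, ord('O') − ord('A') = 14
'A': A..Z range, ord('A') − ord('A') = 0
'3': 0..9 range, 52 + ord('3') − ord('0') = 55

Answer: 60 16 57 44 14 0 55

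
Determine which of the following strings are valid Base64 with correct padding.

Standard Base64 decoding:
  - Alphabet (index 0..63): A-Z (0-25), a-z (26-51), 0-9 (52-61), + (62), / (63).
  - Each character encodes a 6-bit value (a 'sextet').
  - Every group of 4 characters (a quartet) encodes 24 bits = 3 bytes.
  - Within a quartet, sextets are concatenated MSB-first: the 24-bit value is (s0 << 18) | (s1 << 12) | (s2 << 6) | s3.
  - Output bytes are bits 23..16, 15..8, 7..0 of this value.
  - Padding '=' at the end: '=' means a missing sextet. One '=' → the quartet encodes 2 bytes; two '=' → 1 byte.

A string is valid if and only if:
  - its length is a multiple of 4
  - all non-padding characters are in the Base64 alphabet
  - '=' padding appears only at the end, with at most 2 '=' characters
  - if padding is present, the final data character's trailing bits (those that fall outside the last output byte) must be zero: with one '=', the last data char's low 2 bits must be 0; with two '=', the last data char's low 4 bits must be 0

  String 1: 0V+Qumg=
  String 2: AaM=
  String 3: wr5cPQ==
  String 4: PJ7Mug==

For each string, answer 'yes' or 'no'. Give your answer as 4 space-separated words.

String 1: '0V+Qumg=' → valid
String 2: 'AaM=' → valid
String 3: 'wr5cPQ==' → valid
String 4: 'PJ7Mug==' → valid

Answer: yes yes yes yes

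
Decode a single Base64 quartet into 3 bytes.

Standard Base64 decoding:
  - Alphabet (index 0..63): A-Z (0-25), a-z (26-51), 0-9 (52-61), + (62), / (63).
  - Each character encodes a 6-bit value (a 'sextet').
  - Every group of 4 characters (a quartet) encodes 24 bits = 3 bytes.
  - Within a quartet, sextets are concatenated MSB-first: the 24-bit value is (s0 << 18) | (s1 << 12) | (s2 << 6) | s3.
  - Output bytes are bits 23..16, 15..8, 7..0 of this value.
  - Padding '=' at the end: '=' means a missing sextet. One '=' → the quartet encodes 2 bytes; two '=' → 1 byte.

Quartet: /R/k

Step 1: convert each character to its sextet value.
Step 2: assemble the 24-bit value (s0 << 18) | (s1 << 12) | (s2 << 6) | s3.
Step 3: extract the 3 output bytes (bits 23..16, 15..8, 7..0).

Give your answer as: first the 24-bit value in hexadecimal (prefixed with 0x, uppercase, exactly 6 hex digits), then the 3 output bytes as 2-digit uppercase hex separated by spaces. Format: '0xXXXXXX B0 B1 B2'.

Answer: 0xFD1FE4 FD 1F E4

Derivation:
Sextets: /=63, R=17, /=63, k=36
24-bit: (63<<18) | (17<<12) | (63<<6) | 36
      = 0xFC0000 | 0x011000 | 0x000FC0 | 0x000024
      = 0xFD1FE4
Bytes: (v>>16)&0xFF=FD, (v>>8)&0xFF=1F, v&0xFF=E4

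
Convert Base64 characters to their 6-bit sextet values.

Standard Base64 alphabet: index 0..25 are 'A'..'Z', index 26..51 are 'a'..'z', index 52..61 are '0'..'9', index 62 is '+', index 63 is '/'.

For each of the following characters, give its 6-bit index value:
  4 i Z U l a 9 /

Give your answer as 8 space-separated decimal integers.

Answer: 56 34 25 20 37 26 61 63

Derivation:
'4': 0..9 range, 52 + ord('4') − ord('0') = 56
'i': a..z range, 26 + ord('i') − ord('a') = 34
'Z': A..Z range, ord('Z') − ord('A') = 25
'U': A..Z range, ord('U') − ord('A') = 20
'l': a..z range, 26 + ord('l') − ord('a') = 37
'a': a..z range, 26 + ord('a') − ord('a') = 26
'9': 0..9 range, 52 + ord('9') − ord('0') = 61
'/': index 63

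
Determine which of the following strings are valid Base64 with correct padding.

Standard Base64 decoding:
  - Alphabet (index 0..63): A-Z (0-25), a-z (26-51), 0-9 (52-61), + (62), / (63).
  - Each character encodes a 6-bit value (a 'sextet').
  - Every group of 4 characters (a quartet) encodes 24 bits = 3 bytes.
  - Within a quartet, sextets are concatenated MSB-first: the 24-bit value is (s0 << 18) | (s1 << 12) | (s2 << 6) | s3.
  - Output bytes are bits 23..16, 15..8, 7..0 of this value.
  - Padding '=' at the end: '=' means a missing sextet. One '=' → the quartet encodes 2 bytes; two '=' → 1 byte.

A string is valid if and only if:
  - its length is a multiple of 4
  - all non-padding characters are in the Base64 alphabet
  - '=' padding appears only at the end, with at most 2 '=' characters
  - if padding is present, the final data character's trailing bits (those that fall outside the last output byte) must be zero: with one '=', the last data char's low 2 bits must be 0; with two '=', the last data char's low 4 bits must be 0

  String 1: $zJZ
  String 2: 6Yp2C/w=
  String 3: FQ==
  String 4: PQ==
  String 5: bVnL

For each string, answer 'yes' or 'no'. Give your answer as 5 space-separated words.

Answer: no yes yes yes yes

Derivation:
String 1: '$zJZ' → invalid (bad char(s): ['$'])
String 2: '6Yp2C/w=' → valid
String 3: 'FQ==' → valid
String 4: 'PQ==' → valid
String 5: 'bVnL' → valid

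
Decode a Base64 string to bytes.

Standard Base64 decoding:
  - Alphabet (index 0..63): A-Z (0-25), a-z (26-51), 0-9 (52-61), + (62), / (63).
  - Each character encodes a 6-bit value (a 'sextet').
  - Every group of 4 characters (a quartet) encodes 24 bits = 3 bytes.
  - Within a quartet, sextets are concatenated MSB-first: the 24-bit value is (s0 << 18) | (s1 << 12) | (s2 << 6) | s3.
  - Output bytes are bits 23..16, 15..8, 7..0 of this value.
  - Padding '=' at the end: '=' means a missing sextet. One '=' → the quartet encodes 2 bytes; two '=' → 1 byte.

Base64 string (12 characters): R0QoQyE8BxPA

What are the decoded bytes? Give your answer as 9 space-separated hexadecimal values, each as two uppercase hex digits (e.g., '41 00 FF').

Answer: 47 44 28 43 21 3C 07 13 C0

Derivation:
After char 0 ('R'=17): chars_in_quartet=1 acc=0x11 bytes_emitted=0
After char 1 ('0'=52): chars_in_quartet=2 acc=0x474 bytes_emitted=0
After char 2 ('Q'=16): chars_in_quartet=3 acc=0x11D10 bytes_emitted=0
After char 3 ('o'=40): chars_in_quartet=4 acc=0x474428 -> emit 47 44 28, reset; bytes_emitted=3
After char 4 ('Q'=16): chars_in_quartet=1 acc=0x10 bytes_emitted=3
After char 5 ('y'=50): chars_in_quartet=2 acc=0x432 bytes_emitted=3
After char 6 ('E'=4): chars_in_quartet=3 acc=0x10C84 bytes_emitted=3
After char 7 ('8'=60): chars_in_quartet=4 acc=0x43213C -> emit 43 21 3C, reset; bytes_emitted=6
After char 8 ('B'=1): chars_in_quartet=1 acc=0x1 bytes_emitted=6
After char 9 ('x'=49): chars_in_quartet=2 acc=0x71 bytes_emitted=6
After char 10 ('P'=15): chars_in_quartet=3 acc=0x1C4F bytes_emitted=6
After char 11 ('A'=0): chars_in_quartet=4 acc=0x713C0 -> emit 07 13 C0, reset; bytes_emitted=9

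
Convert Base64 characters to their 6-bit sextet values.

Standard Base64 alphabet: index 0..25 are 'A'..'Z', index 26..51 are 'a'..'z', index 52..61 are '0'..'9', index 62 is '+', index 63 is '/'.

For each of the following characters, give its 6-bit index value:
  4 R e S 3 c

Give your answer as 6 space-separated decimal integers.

Answer: 56 17 30 18 55 28

Derivation:
'4': 0..9 range, 52 + ord('4') − ord('0') = 56
'R': A..Z range, ord('R') − ord('A') = 17
'e': a..z range, 26 + ord('e') − ord('a') = 30
'S': A..Z range, ord('S') − ord('A') = 18
'3': 0..9 range, 52 + ord('3') − ord('0') = 55
'c': a..z range, 26 + ord('c') − ord('a') = 28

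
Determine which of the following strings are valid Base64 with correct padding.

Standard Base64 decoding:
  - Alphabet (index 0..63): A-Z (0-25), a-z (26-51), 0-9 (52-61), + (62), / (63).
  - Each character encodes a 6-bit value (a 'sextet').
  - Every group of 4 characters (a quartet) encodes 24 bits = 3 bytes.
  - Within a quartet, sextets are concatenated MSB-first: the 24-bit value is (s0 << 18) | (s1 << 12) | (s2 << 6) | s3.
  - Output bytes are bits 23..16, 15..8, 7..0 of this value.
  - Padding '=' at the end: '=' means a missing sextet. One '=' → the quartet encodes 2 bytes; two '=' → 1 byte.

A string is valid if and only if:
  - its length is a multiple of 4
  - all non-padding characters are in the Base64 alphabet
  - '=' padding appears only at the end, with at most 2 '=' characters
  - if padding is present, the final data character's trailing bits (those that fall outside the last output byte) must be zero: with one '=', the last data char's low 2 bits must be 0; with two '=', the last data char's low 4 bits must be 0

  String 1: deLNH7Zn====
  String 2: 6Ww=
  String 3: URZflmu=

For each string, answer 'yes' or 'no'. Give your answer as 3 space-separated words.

String 1: 'deLNH7Zn====' → invalid (4 pad chars (max 2))
String 2: '6Ww=' → valid
String 3: 'URZflmu=' → invalid (bad trailing bits)

Answer: no yes no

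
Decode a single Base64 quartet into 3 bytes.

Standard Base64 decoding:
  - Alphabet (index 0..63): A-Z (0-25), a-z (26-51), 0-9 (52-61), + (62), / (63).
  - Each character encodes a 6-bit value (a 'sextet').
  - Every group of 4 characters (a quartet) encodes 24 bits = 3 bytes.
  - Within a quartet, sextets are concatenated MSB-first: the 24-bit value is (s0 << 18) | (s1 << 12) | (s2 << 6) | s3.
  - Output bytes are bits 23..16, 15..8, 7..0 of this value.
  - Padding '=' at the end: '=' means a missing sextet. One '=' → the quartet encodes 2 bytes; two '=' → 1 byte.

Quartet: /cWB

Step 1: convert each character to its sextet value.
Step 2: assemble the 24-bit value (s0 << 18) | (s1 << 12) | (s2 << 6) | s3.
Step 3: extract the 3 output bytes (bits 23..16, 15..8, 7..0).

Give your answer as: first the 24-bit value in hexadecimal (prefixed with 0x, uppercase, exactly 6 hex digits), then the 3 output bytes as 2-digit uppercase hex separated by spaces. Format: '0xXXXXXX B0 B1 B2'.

Answer: 0xFDC581 FD C5 81

Derivation:
Sextets: /=63, c=28, W=22, B=1
24-bit: (63<<18) | (28<<12) | (22<<6) | 1
      = 0xFC0000 | 0x01C000 | 0x000580 | 0x000001
      = 0xFDC581
Bytes: (v>>16)&0xFF=FD, (v>>8)&0xFF=C5, v&0xFF=81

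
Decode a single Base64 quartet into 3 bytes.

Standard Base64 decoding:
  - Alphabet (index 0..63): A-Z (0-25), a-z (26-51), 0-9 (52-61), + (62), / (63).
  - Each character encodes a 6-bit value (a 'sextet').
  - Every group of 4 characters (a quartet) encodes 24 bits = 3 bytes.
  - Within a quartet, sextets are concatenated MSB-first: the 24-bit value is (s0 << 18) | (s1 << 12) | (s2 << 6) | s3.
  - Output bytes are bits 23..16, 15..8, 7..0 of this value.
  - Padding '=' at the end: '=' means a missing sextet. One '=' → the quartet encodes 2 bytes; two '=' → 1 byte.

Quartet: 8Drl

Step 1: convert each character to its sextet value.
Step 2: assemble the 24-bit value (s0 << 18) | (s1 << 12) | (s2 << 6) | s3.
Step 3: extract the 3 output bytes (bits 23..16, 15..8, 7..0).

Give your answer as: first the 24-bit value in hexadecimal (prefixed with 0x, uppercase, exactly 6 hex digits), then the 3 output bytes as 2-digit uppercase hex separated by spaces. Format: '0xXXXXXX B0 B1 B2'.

Sextets: 8=60, D=3, r=43, l=37
24-bit: (60<<18) | (3<<12) | (43<<6) | 37
      = 0xF00000 | 0x003000 | 0x000AC0 | 0x000025
      = 0xF03AE5
Bytes: (v>>16)&0xFF=F0, (v>>8)&0xFF=3A, v&0xFF=E5

Answer: 0xF03AE5 F0 3A E5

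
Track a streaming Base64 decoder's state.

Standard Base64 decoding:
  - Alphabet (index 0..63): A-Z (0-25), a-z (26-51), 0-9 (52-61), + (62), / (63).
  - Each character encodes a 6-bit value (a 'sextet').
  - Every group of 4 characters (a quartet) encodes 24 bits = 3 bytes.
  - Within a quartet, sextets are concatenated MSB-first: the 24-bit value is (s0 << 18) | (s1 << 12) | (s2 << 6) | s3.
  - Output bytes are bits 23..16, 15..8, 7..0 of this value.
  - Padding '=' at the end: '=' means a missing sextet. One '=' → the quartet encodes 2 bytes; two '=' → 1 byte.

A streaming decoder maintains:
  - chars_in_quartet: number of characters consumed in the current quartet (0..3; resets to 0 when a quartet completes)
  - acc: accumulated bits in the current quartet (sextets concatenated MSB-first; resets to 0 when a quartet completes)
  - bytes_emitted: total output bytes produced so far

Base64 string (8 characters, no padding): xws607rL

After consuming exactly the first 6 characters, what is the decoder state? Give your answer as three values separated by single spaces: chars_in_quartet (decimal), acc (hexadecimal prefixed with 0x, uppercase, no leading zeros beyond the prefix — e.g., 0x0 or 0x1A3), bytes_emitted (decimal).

After char 0 ('x'=49): chars_in_quartet=1 acc=0x31 bytes_emitted=0
After char 1 ('w'=48): chars_in_quartet=2 acc=0xC70 bytes_emitted=0
After char 2 ('s'=44): chars_in_quartet=3 acc=0x31C2C bytes_emitted=0
After char 3 ('6'=58): chars_in_quartet=4 acc=0xC70B3A -> emit C7 0B 3A, reset; bytes_emitted=3
After char 4 ('0'=52): chars_in_quartet=1 acc=0x34 bytes_emitted=3
After char 5 ('7'=59): chars_in_quartet=2 acc=0xD3B bytes_emitted=3

Answer: 2 0xD3B 3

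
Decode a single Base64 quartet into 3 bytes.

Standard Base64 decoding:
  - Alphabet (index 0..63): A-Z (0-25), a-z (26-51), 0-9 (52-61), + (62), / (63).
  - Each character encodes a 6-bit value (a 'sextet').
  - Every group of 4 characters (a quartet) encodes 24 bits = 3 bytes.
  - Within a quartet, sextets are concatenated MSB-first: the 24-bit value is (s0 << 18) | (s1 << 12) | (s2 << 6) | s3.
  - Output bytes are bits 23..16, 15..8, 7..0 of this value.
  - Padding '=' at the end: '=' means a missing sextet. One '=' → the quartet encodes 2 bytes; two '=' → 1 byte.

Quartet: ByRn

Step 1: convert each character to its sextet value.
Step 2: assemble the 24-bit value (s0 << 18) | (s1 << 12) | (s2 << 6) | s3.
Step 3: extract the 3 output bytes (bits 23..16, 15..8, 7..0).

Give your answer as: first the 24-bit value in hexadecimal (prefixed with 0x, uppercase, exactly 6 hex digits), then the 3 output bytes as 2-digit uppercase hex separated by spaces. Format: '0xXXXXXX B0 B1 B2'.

Sextets: B=1, y=50, R=17, n=39
24-bit: (1<<18) | (50<<12) | (17<<6) | 39
      = 0x040000 | 0x032000 | 0x000440 | 0x000027
      = 0x072467
Bytes: (v>>16)&0xFF=07, (v>>8)&0xFF=24, v&0xFF=67

Answer: 0x072467 07 24 67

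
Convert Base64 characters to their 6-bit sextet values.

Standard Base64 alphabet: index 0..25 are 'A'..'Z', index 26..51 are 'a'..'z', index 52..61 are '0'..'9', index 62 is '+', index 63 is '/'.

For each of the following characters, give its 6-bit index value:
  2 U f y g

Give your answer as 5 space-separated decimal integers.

Answer: 54 20 31 50 32

Derivation:
'2': 0..9 range, 52 + ord('2') − ord('0') = 54
'U': A..Z range, ord('U') − ord('A') = 20
'f': a..z range, 26 + ord('f') − ord('a') = 31
'y': a..z range, 26 + ord('y') − ord('a') = 50
'g': a..z range, 26 + ord('g') − ord('a') = 32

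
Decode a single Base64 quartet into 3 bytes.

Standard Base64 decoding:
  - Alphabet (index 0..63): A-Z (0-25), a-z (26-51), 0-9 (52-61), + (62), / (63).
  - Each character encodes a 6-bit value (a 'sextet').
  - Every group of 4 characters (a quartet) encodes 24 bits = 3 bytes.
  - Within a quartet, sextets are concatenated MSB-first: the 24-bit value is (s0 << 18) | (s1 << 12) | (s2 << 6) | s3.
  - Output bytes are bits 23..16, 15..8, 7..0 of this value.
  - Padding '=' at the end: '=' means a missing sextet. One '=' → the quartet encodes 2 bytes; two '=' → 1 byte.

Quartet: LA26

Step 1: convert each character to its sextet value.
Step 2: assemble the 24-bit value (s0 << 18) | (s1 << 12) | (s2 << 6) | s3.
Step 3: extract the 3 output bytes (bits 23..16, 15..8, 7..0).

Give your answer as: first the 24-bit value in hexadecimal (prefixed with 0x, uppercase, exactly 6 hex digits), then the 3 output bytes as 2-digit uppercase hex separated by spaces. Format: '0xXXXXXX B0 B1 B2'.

Sextets: L=11, A=0, 2=54, 6=58
24-bit: (11<<18) | (0<<12) | (54<<6) | 58
      = 0x2C0000 | 0x000000 | 0x000D80 | 0x00003A
      = 0x2C0DBA
Bytes: (v>>16)&0xFF=2C, (v>>8)&0xFF=0D, v&0xFF=BA

Answer: 0x2C0DBA 2C 0D BA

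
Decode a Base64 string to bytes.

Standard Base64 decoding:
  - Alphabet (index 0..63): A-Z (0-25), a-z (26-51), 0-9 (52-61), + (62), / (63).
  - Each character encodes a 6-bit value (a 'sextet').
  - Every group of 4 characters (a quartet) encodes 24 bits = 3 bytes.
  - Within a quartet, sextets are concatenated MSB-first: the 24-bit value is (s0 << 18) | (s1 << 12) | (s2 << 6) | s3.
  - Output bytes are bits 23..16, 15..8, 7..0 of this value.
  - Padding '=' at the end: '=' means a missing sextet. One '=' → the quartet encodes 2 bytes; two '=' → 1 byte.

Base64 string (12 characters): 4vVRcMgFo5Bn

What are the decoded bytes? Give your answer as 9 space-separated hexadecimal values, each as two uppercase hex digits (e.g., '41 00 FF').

After char 0 ('4'=56): chars_in_quartet=1 acc=0x38 bytes_emitted=0
After char 1 ('v'=47): chars_in_quartet=2 acc=0xE2F bytes_emitted=0
After char 2 ('V'=21): chars_in_quartet=3 acc=0x38BD5 bytes_emitted=0
After char 3 ('R'=17): chars_in_quartet=4 acc=0xE2F551 -> emit E2 F5 51, reset; bytes_emitted=3
After char 4 ('c'=28): chars_in_quartet=1 acc=0x1C bytes_emitted=3
After char 5 ('M'=12): chars_in_quartet=2 acc=0x70C bytes_emitted=3
After char 6 ('g'=32): chars_in_quartet=3 acc=0x1C320 bytes_emitted=3
After char 7 ('F'=5): chars_in_quartet=4 acc=0x70C805 -> emit 70 C8 05, reset; bytes_emitted=6
After char 8 ('o'=40): chars_in_quartet=1 acc=0x28 bytes_emitted=6
After char 9 ('5'=57): chars_in_quartet=2 acc=0xA39 bytes_emitted=6
After char 10 ('B'=1): chars_in_quartet=3 acc=0x28E41 bytes_emitted=6
After char 11 ('n'=39): chars_in_quartet=4 acc=0xA39067 -> emit A3 90 67, reset; bytes_emitted=9

Answer: E2 F5 51 70 C8 05 A3 90 67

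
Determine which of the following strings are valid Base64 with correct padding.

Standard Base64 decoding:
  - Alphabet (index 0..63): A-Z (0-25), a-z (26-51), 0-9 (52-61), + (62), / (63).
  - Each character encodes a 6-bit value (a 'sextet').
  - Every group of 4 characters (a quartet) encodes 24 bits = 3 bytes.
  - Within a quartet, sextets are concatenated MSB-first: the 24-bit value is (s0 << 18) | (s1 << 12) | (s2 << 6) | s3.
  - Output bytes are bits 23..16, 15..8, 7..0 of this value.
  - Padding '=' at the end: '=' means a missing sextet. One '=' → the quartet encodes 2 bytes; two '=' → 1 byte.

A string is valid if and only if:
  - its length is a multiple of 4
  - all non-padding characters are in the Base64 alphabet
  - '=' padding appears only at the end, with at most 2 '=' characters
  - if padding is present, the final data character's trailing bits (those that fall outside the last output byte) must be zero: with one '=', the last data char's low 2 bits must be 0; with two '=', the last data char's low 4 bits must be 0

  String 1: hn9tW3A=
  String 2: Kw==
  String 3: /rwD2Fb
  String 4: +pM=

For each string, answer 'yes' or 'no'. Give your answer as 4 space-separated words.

Answer: yes yes no yes

Derivation:
String 1: 'hn9tW3A=' → valid
String 2: 'Kw==' → valid
String 3: '/rwD2Fb' → invalid (len=7 not mult of 4)
String 4: '+pM=' → valid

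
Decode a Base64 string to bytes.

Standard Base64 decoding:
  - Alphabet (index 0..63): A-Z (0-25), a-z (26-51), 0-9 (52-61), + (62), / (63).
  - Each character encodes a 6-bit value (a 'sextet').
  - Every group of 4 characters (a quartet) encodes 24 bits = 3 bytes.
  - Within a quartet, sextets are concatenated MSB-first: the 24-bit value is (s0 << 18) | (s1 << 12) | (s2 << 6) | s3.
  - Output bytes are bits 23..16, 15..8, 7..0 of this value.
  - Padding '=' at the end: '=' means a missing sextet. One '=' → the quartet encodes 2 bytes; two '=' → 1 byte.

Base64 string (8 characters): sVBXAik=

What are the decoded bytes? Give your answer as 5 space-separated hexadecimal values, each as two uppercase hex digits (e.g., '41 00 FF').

Answer: B1 50 57 02 29

Derivation:
After char 0 ('s'=44): chars_in_quartet=1 acc=0x2C bytes_emitted=0
After char 1 ('V'=21): chars_in_quartet=2 acc=0xB15 bytes_emitted=0
After char 2 ('B'=1): chars_in_quartet=3 acc=0x2C541 bytes_emitted=0
After char 3 ('X'=23): chars_in_quartet=4 acc=0xB15057 -> emit B1 50 57, reset; bytes_emitted=3
After char 4 ('A'=0): chars_in_quartet=1 acc=0x0 bytes_emitted=3
After char 5 ('i'=34): chars_in_quartet=2 acc=0x22 bytes_emitted=3
After char 6 ('k'=36): chars_in_quartet=3 acc=0x8A4 bytes_emitted=3
Padding '=': partial quartet acc=0x8A4 -> emit 02 29; bytes_emitted=5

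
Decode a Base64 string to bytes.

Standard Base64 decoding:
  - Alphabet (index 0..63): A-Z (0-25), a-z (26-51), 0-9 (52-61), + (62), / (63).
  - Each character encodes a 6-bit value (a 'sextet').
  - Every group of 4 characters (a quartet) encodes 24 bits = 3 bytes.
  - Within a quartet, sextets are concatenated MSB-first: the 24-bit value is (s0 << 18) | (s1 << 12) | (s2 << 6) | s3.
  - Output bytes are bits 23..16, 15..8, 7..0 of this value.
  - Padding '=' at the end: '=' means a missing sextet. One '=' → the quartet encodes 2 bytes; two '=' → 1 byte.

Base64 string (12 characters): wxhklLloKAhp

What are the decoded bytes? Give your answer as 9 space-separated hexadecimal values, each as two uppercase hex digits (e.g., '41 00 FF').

Answer: C3 18 64 94 B9 68 28 08 69

Derivation:
After char 0 ('w'=48): chars_in_quartet=1 acc=0x30 bytes_emitted=0
After char 1 ('x'=49): chars_in_quartet=2 acc=0xC31 bytes_emitted=0
After char 2 ('h'=33): chars_in_quartet=3 acc=0x30C61 bytes_emitted=0
After char 3 ('k'=36): chars_in_quartet=4 acc=0xC31864 -> emit C3 18 64, reset; bytes_emitted=3
After char 4 ('l'=37): chars_in_quartet=1 acc=0x25 bytes_emitted=3
After char 5 ('L'=11): chars_in_quartet=2 acc=0x94B bytes_emitted=3
After char 6 ('l'=37): chars_in_quartet=3 acc=0x252E5 bytes_emitted=3
After char 7 ('o'=40): chars_in_quartet=4 acc=0x94B968 -> emit 94 B9 68, reset; bytes_emitted=6
After char 8 ('K'=10): chars_in_quartet=1 acc=0xA bytes_emitted=6
After char 9 ('A'=0): chars_in_quartet=2 acc=0x280 bytes_emitted=6
After char 10 ('h'=33): chars_in_quartet=3 acc=0xA021 bytes_emitted=6
After char 11 ('p'=41): chars_in_quartet=4 acc=0x280869 -> emit 28 08 69, reset; bytes_emitted=9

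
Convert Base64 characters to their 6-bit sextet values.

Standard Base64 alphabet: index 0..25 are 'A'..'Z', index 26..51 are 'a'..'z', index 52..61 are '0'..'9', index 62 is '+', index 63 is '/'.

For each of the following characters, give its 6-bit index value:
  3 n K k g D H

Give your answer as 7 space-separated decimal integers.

Answer: 55 39 10 36 32 3 7

Derivation:
'3': 0..9 range, 52 + ord('3') − ord('0') = 55
'n': a..z range, 26 + ord('n') − ord('a') = 39
'K': A..Z range, ord('K') − ord('A') = 10
'k': a..z range, 26 + ord('k') − ord('a') = 36
'g': a..z range, 26 + ord('g') − ord('a') = 32
'D': A..Z range, ord('D') − ord('A') = 3
'H': A..Z range, ord('H') − ord('A') = 7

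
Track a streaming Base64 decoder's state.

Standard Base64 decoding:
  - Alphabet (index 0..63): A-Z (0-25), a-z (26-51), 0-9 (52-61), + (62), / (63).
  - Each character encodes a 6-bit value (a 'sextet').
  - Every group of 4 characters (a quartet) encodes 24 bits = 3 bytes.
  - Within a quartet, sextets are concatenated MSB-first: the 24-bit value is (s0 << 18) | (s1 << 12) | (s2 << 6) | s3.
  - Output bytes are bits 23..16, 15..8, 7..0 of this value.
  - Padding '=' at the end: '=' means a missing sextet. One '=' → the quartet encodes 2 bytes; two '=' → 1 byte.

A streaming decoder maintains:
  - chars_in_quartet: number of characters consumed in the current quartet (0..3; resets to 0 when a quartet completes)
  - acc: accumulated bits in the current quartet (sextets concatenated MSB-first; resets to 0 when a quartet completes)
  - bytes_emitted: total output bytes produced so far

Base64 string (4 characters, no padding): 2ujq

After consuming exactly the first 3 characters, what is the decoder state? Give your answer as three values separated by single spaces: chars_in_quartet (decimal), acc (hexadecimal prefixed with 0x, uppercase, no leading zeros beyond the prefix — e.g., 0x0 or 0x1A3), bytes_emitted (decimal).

Answer: 3 0x36BA3 0

Derivation:
After char 0 ('2'=54): chars_in_quartet=1 acc=0x36 bytes_emitted=0
After char 1 ('u'=46): chars_in_quartet=2 acc=0xDAE bytes_emitted=0
After char 2 ('j'=35): chars_in_quartet=3 acc=0x36BA3 bytes_emitted=0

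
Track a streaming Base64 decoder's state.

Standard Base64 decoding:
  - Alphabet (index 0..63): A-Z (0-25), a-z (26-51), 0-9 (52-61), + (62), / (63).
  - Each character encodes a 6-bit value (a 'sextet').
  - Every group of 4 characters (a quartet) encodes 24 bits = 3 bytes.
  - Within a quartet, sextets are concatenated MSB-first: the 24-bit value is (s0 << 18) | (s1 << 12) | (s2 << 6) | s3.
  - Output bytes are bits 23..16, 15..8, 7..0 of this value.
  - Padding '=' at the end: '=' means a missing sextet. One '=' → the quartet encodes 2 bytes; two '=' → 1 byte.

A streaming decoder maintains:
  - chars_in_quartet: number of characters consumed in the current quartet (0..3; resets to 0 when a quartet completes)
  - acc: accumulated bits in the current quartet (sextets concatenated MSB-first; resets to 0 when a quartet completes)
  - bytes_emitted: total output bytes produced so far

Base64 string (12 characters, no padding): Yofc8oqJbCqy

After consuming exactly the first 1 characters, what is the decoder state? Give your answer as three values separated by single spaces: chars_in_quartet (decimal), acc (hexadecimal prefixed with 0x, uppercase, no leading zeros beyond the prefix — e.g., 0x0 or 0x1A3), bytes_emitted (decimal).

After char 0 ('Y'=24): chars_in_quartet=1 acc=0x18 bytes_emitted=0

Answer: 1 0x18 0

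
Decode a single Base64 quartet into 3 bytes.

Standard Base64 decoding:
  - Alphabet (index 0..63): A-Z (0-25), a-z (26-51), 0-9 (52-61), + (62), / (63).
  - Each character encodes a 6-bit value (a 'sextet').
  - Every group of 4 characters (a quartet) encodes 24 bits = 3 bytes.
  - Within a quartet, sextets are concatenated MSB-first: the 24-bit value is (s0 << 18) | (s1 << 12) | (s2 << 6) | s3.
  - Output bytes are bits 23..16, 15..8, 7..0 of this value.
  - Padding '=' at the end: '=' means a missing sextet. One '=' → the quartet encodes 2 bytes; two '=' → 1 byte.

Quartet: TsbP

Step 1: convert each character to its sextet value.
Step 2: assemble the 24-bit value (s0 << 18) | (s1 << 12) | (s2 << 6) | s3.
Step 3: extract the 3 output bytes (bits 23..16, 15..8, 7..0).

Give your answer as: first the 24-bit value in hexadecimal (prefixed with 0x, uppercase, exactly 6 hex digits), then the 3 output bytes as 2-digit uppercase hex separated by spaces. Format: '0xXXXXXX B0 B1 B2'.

Sextets: T=19, s=44, b=27, P=15
24-bit: (19<<18) | (44<<12) | (27<<6) | 15
      = 0x4C0000 | 0x02C000 | 0x0006C0 | 0x00000F
      = 0x4EC6CF
Bytes: (v>>16)&0xFF=4E, (v>>8)&0xFF=C6, v&0xFF=CF

Answer: 0x4EC6CF 4E C6 CF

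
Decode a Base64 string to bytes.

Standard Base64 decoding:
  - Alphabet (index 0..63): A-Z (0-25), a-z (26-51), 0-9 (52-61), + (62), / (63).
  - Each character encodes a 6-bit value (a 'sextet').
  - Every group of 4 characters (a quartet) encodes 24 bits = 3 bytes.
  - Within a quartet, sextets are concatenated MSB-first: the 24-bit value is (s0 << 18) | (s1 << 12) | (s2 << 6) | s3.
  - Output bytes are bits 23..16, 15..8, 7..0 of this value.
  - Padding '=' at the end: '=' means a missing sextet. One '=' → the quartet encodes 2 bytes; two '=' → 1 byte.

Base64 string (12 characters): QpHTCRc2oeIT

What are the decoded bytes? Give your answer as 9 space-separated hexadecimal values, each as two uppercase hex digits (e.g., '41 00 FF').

Answer: 42 91 D3 09 17 36 A1 E2 13

Derivation:
After char 0 ('Q'=16): chars_in_quartet=1 acc=0x10 bytes_emitted=0
After char 1 ('p'=41): chars_in_quartet=2 acc=0x429 bytes_emitted=0
After char 2 ('H'=7): chars_in_quartet=3 acc=0x10A47 bytes_emitted=0
After char 3 ('T'=19): chars_in_quartet=4 acc=0x4291D3 -> emit 42 91 D3, reset; bytes_emitted=3
After char 4 ('C'=2): chars_in_quartet=1 acc=0x2 bytes_emitted=3
After char 5 ('R'=17): chars_in_quartet=2 acc=0x91 bytes_emitted=3
After char 6 ('c'=28): chars_in_quartet=3 acc=0x245C bytes_emitted=3
After char 7 ('2'=54): chars_in_quartet=4 acc=0x91736 -> emit 09 17 36, reset; bytes_emitted=6
After char 8 ('o'=40): chars_in_quartet=1 acc=0x28 bytes_emitted=6
After char 9 ('e'=30): chars_in_quartet=2 acc=0xA1E bytes_emitted=6
After char 10 ('I'=8): chars_in_quartet=3 acc=0x28788 bytes_emitted=6
After char 11 ('T'=19): chars_in_quartet=4 acc=0xA1E213 -> emit A1 E2 13, reset; bytes_emitted=9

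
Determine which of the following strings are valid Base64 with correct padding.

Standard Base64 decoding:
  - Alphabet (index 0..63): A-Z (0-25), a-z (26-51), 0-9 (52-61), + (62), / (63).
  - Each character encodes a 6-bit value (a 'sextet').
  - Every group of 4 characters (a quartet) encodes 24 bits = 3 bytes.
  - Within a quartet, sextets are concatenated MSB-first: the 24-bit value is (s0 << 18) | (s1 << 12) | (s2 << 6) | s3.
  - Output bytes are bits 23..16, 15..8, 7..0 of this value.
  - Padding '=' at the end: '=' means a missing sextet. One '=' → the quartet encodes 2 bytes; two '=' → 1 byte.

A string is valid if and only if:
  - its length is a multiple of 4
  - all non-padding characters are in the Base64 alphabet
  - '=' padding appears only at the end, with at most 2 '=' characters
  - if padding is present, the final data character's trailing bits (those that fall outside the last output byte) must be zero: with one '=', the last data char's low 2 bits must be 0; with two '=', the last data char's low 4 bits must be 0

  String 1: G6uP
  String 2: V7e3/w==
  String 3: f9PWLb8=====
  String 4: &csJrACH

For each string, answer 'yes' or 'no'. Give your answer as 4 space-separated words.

String 1: 'G6uP' → valid
String 2: 'V7e3/w==' → valid
String 3: 'f9PWLb8=====' → invalid (5 pad chars (max 2))
String 4: '&csJrACH' → invalid (bad char(s): ['&'])

Answer: yes yes no no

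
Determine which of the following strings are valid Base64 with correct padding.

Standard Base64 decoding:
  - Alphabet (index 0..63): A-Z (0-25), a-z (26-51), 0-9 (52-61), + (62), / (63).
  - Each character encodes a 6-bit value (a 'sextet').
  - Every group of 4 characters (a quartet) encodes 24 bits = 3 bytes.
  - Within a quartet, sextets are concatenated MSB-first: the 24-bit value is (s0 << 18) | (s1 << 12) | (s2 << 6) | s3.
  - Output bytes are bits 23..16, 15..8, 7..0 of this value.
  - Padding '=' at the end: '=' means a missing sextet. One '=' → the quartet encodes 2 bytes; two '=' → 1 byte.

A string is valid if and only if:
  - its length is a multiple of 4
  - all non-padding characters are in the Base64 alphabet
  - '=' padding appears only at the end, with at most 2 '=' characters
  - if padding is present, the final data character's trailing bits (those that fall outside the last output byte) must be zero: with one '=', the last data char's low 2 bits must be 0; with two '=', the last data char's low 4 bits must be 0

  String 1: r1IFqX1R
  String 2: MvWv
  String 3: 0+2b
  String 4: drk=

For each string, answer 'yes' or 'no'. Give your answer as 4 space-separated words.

String 1: 'r1IFqX1R' → valid
String 2: 'MvWv' → valid
String 3: '0+2b' → valid
String 4: 'drk=' → valid

Answer: yes yes yes yes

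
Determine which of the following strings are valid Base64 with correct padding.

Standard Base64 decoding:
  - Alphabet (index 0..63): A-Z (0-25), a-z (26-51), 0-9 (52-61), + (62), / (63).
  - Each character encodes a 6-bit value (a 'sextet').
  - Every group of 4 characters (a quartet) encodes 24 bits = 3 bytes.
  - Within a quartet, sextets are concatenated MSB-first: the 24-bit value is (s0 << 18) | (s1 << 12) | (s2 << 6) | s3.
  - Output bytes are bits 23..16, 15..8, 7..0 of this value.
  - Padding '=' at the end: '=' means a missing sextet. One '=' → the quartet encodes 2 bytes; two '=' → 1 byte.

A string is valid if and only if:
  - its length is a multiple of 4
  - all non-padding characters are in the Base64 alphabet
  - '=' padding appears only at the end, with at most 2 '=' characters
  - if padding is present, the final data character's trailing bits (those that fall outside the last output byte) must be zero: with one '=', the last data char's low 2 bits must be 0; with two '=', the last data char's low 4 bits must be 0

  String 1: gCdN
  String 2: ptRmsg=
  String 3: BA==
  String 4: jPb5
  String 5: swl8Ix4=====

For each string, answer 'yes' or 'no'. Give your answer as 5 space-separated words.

Answer: yes no yes yes no

Derivation:
String 1: 'gCdN' → valid
String 2: 'ptRmsg=' → invalid (len=7 not mult of 4)
String 3: 'BA==' → valid
String 4: 'jPb5' → valid
String 5: 'swl8Ix4=====' → invalid (5 pad chars (max 2))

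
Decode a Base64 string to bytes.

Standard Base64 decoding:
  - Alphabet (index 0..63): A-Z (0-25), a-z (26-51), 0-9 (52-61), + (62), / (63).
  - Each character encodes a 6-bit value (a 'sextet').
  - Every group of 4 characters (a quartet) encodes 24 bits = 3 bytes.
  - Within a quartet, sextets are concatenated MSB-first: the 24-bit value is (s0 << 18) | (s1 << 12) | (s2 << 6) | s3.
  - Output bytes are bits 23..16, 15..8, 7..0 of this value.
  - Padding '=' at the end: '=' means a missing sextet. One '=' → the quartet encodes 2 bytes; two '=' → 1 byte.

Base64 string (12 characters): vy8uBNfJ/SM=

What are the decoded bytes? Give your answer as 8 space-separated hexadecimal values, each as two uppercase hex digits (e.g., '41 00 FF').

Answer: BF 2F 2E 04 D7 C9 FD 23

Derivation:
After char 0 ('v'=47): chars_in_quartet=1 acc=0x2F bytes_emitted=0
After char 1 ('y'=50): chars_in_quartet=2 acc=0xBF2 bytes_emitted=0
After char 2 ('8'=60): chars_in_quartet=3 acc=0x2FCBC bytes_emitted=0
After char 3 ('u'=46): chars_in_quartet=4 acc=0xBF2F2E -> emit BF 2F 2E, reset; bytes_emitted=3
After char 4 ('B'=1): chars_in_quartet=1 acc=0x1 bytes_emitted=3
After char 5 ('N'=13): chars_in_quartet=2 acc=0x4D bytes_emitted=3
After char 6 ('f'=31): chars_in_quartet=3 acc=0x135F bytes_emitted=3
After char 7 ('J'=9): chars_in_quartet=4 acc=0x4D7C9 -> emit 04 D7 C9, reset; bytes_emitted=6
After char 8 ('/'=63): chars_in_quartet=1 acc=0x3F bytes_emitted=6
After char 9 ('S'=18): chars_in_quartet=2 acc=0xFD2 bytes_emitted=6
After char 10 ('M'=12): chars_in_quartet=3 acc=0x3F48C bytes_emitted=6
Padding '=': partial quartet acc=0x3F48C -> emit FD 23; bytes_emitted=8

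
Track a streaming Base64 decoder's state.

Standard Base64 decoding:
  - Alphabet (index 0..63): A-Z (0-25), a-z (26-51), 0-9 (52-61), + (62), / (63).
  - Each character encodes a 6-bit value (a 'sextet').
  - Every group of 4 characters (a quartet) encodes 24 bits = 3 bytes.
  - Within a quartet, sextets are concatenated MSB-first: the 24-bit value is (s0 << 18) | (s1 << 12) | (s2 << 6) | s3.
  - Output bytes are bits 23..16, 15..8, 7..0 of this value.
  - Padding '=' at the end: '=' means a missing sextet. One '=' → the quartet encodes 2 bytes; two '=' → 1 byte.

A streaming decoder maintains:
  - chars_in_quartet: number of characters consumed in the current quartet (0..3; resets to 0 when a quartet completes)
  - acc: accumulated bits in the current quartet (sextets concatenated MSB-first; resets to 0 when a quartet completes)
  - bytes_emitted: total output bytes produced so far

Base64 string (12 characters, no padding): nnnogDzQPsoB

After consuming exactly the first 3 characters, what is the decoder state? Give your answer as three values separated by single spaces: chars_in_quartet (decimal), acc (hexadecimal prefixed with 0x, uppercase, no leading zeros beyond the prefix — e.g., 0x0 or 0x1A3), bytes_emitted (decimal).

After char 0 ('n'=39): chars_in_quartet=1 acc=0x27 bytes_emitted=0
After char 1 ('n'=39): chars_in_quartet=2 acc=0x9E7 bytes_emitted=0
After char 2 ('n'=39): chars_in_quartet=3 acc=0x279E7 bytes_emitted=0

Answer: 3 0x279E7 0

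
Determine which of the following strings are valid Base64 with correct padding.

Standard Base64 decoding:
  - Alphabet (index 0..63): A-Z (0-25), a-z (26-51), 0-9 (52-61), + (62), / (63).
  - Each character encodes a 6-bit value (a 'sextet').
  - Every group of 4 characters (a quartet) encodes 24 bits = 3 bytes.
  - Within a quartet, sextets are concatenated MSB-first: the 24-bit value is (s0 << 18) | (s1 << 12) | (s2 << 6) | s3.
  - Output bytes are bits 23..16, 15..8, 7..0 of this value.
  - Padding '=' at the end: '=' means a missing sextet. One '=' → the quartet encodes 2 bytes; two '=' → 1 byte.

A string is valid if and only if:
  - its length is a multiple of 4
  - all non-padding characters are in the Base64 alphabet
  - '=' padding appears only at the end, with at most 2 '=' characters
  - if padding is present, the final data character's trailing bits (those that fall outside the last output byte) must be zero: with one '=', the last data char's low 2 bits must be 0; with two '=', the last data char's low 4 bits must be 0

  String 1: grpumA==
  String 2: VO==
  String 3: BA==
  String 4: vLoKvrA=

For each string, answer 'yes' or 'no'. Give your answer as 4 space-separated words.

Answer: yes no yes yes

Derivation:
String 1: 'grpumA==' → valid
String 2: 'VO==' → invalid (bad trailing bits)
String 3: 'BA==' → valid
String 4: 'vLoKvrA=' → valid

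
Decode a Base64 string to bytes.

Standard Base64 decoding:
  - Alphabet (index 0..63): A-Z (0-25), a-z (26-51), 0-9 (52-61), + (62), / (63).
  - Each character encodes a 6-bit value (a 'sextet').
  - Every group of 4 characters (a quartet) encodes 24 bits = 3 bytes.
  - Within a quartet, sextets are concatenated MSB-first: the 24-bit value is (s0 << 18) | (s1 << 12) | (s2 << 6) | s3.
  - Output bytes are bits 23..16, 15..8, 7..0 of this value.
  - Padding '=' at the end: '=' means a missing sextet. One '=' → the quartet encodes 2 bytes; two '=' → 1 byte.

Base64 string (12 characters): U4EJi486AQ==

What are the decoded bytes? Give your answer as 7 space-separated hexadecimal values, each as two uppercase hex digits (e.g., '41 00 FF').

Answer: 53 81 09 8B 8F 3A 01

Derivation:
After char 0 ('U'=20): chars_in_quartet=1 acc=0x14 bytes_emitted=0
After char 1 ('4'=56): chars_in_quartet=2 acc=0x538 bytes_emitted=0
After char 2 ('E'=4): chars_in_quartet=3 acc=0x14E04 bytes_emitted=0
After char 3 ('J'=9): chars_in_quartet=4 acc=0x538109 -> emit 53 81 09, reset; bytes_emitted=3
After char 4 ('i'=34): chars_in_quartet=1 acc=0x22 bytes_emitted=3
After char 5 ('4'=56): chars_in_quartet=2 acc=0x8B8 bytes_emitted=3
After char 6 ('8'=60): chars_in_quartet=3 acc=0x22E3C bytes_emitted=3
After char 7 ('6'=58): chars_in_quartet=4 acc=0x8B8F3A -> emit 8B 8F 3A, reset; bytes_emitted=6
After char 8 ('A'=0): chars_in_quartet=1 acc=0x0 bytes_emitted=6
After char 9 ('Q'=16): chars_in_quartet=2 acc=0x10 bytes_emitted=6
Padding '==': partial quartet acc=0x10 -> emit 01; bytes_emitted=7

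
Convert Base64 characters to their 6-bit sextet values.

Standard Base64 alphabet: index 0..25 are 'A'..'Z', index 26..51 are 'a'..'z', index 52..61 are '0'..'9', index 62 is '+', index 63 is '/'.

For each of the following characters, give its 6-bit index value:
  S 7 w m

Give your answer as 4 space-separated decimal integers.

Answer: 18 59 48 38

Derivation:
'S': A..Z range, ord('S') − ord('A') = 18
'7': 0..9 range, 52 + ord('7') − ord('0') = 59
'w': a..z range, 26 + ord('w') − ord('a') = 48
'm': a..z range, 26 + ord('m') − ord('a') = 38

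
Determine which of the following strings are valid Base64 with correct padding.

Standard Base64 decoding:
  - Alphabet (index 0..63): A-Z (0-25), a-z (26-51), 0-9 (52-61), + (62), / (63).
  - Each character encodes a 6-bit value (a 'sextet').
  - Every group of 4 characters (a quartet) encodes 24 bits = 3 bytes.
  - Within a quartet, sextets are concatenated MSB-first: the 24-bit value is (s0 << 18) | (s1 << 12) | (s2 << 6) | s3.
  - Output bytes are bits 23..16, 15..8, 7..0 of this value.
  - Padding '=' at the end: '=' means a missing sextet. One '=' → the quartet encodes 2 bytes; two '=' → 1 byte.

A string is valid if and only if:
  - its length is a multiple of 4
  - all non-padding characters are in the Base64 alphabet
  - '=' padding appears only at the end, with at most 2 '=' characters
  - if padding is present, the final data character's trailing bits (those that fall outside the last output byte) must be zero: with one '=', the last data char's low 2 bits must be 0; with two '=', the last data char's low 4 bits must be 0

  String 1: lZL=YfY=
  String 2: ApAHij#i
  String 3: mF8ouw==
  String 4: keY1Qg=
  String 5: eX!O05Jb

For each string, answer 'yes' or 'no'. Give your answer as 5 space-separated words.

String 1: 'lZL=YfY=' → invalid (bad char(s): ['=']; '=' in middle)
String 2: 'ApAHij#i' → invalid (bad char(s): ['#'])
String 3: 'mF8ouw==' → valid
String 4: 'keY1Qg=' → invalid (len=7 not mult of 4)
String 5: 'eX!O05Jb' → invalid (bad char(s): ['!'])

Answer: no no yes no no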